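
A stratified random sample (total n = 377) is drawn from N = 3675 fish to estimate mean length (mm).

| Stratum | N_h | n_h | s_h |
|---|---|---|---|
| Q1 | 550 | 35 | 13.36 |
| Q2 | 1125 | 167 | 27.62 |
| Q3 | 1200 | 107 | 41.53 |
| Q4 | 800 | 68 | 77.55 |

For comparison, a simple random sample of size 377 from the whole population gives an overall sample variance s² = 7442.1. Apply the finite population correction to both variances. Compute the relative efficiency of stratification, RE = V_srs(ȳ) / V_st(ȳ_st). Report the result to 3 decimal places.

RE ≈ 3.017

V̂(ȳ_st) = Σ W_h² (1 − n_h/N_h) s_h²/n_h, with W_h = N_h/N and N = 3675:
  stratum Q1: (550/3675)²·(1 − 35/550)·13.36²/35 = 0.106955
  stratum Q2: (1125/3675)²·(1 − 167/1125)·27.62²/167 = 0.364531
  stratum Q3: (1200/3675)²·(1 − 107/1200)·41.53²/107 = 1.56541
  stratum Q4: (800/3675)²·(1 − 68/800)·77.55²/68 = 3.83479
V_st = 5.87168
V_srs = (1 − 377/3675)·7442.1/377 = 17.7153
Relative efficiency = V_srs / V_st = 17.7153/5.87168 = 3.0171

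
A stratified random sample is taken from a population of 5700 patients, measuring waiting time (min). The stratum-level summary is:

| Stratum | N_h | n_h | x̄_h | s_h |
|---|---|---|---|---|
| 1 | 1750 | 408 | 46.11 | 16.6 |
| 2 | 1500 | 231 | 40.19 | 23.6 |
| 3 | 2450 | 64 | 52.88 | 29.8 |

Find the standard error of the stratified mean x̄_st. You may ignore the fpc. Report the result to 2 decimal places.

V̂(x̄_st) = Σ W_h² s_h²/n_h, with W_h = N_h/N and N = 5700:
  stratum 1: (1750/5700)²·16.6²/408 = 0.0636623
  stratum 2: (1500/5700)²·23.6²/231 = 0.166972
  stratum 3: (2450/5700)²·29.8²/64 = 2.56351
V̂(x̄_st) = 2.79414
SE(x̄_st) = √2.79414 = 1.67157

SE(x̄_st) ≈ 1.67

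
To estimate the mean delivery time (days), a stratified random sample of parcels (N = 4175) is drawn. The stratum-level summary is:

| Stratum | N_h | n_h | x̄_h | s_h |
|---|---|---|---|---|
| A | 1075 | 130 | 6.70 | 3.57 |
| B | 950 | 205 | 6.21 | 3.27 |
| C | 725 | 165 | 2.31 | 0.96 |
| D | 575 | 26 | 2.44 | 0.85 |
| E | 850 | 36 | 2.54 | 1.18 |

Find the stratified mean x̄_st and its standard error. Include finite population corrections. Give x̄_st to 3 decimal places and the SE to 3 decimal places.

x̄_st = Σ W_h x̄_h = (1075·6.70 + 950·6.21 + 725·2.31 + 575·2.44 + 850·2.54)/4175 = 4.39251
V̂(x̄_st) = Σ W_h² (1 − n_h/N_h) s_h²/n_h, with W_h = N_h/N and N = 4175:
  stratum A: (1075/4175)²·(1 − 130/1075)·3.57²/130 = 0.00571374
  stratum B: (950/4175)²·(1 − 205/950)·3.27²/205 = 0.00211792
  stratum C: (725/4175)²·(1 − 165/725)·0.96²/165 = 0.000130098
  stratum D: (575/4175)²·(1 − 26/575)·0.85²/26 = 0.000503259
  stratum E: (850/4175)²·(1 − 36/850)·1.18²/36 = 0.0015353
V̂(x̄_st) = 0.0100003
SE(x̄_st) = √0.0100003 = 0.100002

x̄_st ≈ 4.393, SE ≈ 0.100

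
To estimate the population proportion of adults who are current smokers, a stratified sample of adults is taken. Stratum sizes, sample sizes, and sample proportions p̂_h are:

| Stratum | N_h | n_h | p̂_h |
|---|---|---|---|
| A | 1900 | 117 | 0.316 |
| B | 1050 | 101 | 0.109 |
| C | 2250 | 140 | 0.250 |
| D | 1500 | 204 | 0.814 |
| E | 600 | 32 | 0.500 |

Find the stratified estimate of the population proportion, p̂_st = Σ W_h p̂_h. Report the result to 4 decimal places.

N = 7300; stratum weights W_h = N_h/N.
p̂_st = Σ W_h p̂_h = (1900·0.316 + 1050·0.109 + 2250·0.250 + 1500·0.814 + 600·0.500)/7300 = 0.38334

p̂_st ≈ 0.3833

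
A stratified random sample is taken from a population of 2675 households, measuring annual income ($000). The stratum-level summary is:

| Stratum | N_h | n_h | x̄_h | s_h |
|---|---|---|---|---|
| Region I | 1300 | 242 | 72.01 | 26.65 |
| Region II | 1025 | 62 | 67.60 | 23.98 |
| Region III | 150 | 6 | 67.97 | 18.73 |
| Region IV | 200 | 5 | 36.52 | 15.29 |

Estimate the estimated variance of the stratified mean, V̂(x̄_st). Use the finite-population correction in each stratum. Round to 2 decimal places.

V̂(x̄_st) = Σ W_h² (1 − n_h/N_h) s_h²/n_h, with W_h = N_h/N and N = 2675:
  stratum Region I: (1300/2675)²·(1 − 242/1300)·26.65²/242 = 0.564106
  stratum Region II: (1025/2675)²·(1 − 62/1025)·23.98²/62 = 1.27941
  stratum Region III: (150/2675)²·(1 − 6/150)·18.73²/6 = 0.176494
  stratum Region IV: (200/2675)²·(1 − 5/200)·15.29²/5 = 0.254837
V̂(x̄_st) = 2.27485

V̂(x̄_st) ≈ 2.27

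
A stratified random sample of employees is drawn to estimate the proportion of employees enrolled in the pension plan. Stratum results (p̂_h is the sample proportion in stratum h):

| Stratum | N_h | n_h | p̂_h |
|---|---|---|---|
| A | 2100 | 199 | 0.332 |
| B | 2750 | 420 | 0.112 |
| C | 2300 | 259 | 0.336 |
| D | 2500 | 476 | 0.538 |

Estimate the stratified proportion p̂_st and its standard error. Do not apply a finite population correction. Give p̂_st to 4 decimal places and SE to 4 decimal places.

p̂_st ≈ 0.3236, SE ≈ 0.0125

N = 9650; stratum weights W_h = N_h/N.
p̂_st = Σ W_h p̂_h = (2100·0.332 + 2750·0.112 + 2300·0.336 + 2500·0.538)/9650 = 0.32363
V̂(p̂_st) = Σ W_h² p̂_h(1−p̂_h)/(n_h−1):
  stratum A: (2100/9650)²·0.332·0.668/198 = 5.30436e-05
  stratum B: (2750/9650)²·0.112·0.888/419 = 1.92765e-05
  stratum C: (2300/9650)²·0.336·0.664/258 = 4.91234e-05
  stratum D: (2500/9650)²·0.538·0.462/475 = 3.51201e-05
V̂(p̂_st) = 0.000156564; SE = √V̂ = 0.0125125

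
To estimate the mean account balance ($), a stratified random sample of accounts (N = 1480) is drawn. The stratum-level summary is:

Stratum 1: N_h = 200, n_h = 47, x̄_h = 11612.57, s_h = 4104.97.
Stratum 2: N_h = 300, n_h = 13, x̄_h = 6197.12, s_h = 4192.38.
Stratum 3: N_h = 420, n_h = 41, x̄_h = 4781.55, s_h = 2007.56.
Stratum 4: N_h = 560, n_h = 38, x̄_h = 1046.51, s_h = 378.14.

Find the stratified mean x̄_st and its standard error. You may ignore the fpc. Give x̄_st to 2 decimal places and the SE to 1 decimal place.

x̄_st = Σ W_h x̄_h = (200·11612.57 + 300·6197.12 + 420·4781.55 + 560·1046.51)/1480 = 4578.34230
V̂(x̄_st) = Σ W_h² s_h²/n_h, with W_h = N_h/N and N = 1480:
  stratum 1: (200/1480)²·4104.97²/47 = 6547.25
  stratum 2: (300/1480)²·4192.38²/13 = 55551.7
  stratum 3: (420/1480)²·2007.56²/41 = 7916.41
  stratum 4: (560/1480)²·378.14²/38 = 538.734
V̂(x̄_st) = 70554
SE(x̄_st) = √70554 = 265.62

x̄_st ≈ 4578.34, SE ≈ 265.6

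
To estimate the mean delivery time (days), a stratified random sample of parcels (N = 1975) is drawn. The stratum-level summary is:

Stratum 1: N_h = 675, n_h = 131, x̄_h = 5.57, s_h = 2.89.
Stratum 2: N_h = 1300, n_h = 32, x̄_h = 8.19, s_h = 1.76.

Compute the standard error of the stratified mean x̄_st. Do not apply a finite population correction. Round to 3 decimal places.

SE(x̄_st) ≈ 0.222

V̂(x̄_st) = Σ W_h² s_h²/n_h, with W_h = N_h/N and N = 1975:
  stratum 1: (675/1975)²·2.89²/131 = 0.00744728
  stratum 2: (1300/1975)²·1.76²/32 = 0.0419399
V̂(x̄_st) = 0.0493872
SE(x̄_st) = √0.0493872 = 0.222232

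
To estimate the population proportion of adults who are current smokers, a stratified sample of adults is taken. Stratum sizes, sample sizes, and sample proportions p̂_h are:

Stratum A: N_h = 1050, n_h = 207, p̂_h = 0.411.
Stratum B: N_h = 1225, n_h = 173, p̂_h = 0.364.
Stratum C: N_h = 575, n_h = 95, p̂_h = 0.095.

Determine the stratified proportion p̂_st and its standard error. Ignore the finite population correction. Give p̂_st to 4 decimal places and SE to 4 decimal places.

N = 2850; stratum weights W_h = N_h/N.
p̂_st = Σ W_h p̂_h = (1050·0.411 + 1225·0.364 + 575·0.095)/2850 = 0.32704
V̂(p̂_st) = Σ W_h² p̂_h(1−p̂_h)/(n_h−1):
  stratum A: (1050/2850)²·0.411·0.589/206 = 0.000159507
  stratum B: (1225/2850)²·0.364·0.636/172 = 0.000248664
  stratum C: (575/2850)²·0.095·0.905/94 = 3.72298e-05
V̂(p̂_st) = 0.0004454; SE = √V̂ = 0.0211045

p̂_st ≈ 0.3270, SE ≈ 0.0211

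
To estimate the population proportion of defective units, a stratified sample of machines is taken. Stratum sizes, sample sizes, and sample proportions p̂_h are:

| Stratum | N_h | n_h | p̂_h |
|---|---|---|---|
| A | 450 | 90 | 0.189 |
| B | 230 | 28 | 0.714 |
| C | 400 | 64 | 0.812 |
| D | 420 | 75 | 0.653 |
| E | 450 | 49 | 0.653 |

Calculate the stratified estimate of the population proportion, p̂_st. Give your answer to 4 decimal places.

p̂_st ≈ 0.5857

N = 1950; stratum weights W_h = N_h/N.
p̂_st = Σ W_h p̂_h = (450·0.189 + 230·0.714 + 400·0.812 + 420·0.653 + 450·0.653)/1950 = 0.58573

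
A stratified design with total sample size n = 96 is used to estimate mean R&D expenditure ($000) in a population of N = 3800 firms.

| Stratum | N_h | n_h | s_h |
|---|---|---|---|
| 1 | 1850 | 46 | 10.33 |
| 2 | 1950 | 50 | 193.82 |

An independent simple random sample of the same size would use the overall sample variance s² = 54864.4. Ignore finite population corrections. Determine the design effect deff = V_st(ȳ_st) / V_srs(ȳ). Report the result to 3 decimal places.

V̂(ȳ_st) = Σ W_h² s_h²/n_h, with W_h = N_h/N and N = 3800:
  stratum 1: (1850/3800)²·10.33²/46 = 0.549818
  stratum 2: (1950/3800)²·193.82²/50 = 197.847
V_st = 198.397
V_srs = s²/n = 54864.4/96 = 571.504
deff = V_st / V_srs = 198.397/571.504 = 0.3471

deff ≈ 0.347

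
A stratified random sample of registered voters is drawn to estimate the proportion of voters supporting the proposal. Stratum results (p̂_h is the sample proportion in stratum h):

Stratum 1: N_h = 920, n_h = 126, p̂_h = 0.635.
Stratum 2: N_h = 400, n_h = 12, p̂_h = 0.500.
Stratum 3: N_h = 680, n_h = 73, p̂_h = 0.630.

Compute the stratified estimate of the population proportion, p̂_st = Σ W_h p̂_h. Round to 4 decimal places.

p̂_st ≈ 0.6063

N = 2000; stratum weights W_h = N_h/N.
p̂_st = Σ W_h p̂_h = (920·0.635 + 400·0.500 + 680·0.630)/2000 = 0.60630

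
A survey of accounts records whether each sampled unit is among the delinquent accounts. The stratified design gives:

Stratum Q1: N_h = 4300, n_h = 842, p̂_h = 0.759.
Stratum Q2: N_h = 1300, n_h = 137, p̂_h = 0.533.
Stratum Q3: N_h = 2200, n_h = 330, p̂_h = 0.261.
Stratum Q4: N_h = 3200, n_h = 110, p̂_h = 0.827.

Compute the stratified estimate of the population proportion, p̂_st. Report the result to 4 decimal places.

N = 11000; stratum weights W_h = N_h/N.
p̂_st = Σ W_h p̂_h = (4300·0.759 + 1300·0.533 + 2200·0.261 + 3200·0.827)/11000 = 0.65247

p̂_st ≈ 0.6525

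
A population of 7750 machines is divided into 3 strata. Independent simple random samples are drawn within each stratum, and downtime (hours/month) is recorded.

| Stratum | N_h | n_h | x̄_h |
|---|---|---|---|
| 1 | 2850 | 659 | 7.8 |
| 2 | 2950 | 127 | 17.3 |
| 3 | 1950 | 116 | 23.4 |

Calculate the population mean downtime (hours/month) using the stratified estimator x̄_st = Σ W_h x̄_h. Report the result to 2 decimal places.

x̄_st ≈ 15.34

N = Σ N_h = 7750. Stratum weights W_h = N_h/N.
x̄_st = (2850·7.8 + 2950·17.3 + 1950·23.4) / 7750 = 15.3413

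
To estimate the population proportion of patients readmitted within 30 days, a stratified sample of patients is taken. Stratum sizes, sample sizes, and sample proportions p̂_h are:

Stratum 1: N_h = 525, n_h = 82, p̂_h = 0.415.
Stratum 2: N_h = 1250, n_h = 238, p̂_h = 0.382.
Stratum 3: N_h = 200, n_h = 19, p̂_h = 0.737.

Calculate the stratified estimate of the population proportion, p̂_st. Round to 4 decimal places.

N = 1975; stratum weights W_h = N_h/N.
p̂_st = Σ W_h p̂_h = (525·0.415 + 1250·0.382 + 200·0.737)/1975 = 0.42672

p̂_st ≈ 0.4267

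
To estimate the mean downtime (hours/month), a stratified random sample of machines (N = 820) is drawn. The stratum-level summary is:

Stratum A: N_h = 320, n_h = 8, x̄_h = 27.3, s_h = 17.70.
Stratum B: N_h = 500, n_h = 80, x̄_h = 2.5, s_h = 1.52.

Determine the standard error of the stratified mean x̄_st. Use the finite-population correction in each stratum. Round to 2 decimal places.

V̂(x̄_st) = Σ W_h² (1 − n_h/N_h) s_h²/n_h, with W_h = N_h/N and N = 820:
  stratum A: (320/820)²·(1 − 8/320)·17.70²/8 = 5.81478
  stratum B: (500/820)²·(1 − 80/500)·1.52²/80 = 0.00901963
V̂(x̄_st) = 5.8238
SE(x̄_st) = √5.8238 = 2.41326

SE(x̄_st) ≈ 2.41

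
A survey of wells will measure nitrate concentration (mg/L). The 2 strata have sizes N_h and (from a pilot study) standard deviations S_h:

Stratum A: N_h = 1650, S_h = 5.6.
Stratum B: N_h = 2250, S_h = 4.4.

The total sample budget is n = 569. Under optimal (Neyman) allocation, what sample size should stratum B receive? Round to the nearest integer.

294

Neyman allocation: n_h = n · N_h S_h / Σ N_i S_i, with n = 569.
  stratum A: N_h·S_h = 1650·5.6 = 9240.00
  stratum B: N_h·S_h = 2250·4.4 = 9900.00
Σ N_h S_h = 19140.00
n for stratum B = 569·9900.00/19140.00 = 294.310 → 294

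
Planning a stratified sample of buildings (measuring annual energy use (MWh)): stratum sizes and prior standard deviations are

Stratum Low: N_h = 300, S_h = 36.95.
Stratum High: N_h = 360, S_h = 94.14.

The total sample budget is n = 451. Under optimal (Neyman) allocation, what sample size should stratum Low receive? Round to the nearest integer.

111

Neyman allocation: n_h = n · N_h S_h / Σ N_i S_i, with n = 451.
  stratum Low: N_h·S_h = 300·36.95 = 11085.00
  stratum High: N_h·S_h = 360·94.14 = 33890.40
Σ N_h S_h = 44975.40
n for stratum Low = 451·11085.00/44975.40 = 111.157 → 111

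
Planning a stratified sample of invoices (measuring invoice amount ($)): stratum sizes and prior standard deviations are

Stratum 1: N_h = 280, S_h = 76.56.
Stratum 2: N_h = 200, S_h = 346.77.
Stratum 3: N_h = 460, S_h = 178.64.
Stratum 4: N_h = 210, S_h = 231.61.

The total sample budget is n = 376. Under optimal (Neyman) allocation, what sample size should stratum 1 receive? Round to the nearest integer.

36

Neyman allocation: n_h = n · N_h S_h / Σ N_i S_i, with n = 376.
  stratum 1: N_h·S_h = 280·76.56 = 21436.80
  stratum 2: N_h·S_h = 200·346.77 = 69354.00
  stratum 3: N_h·S_h = 460·178.64 = 82174.40
  stratum 4: N_h·S_h = 210·231.61 = 48638.10
Σ N_h S_h = 221603.30
n for stratum 1 = 376·21436.80/221603.30 = 36.372 → 36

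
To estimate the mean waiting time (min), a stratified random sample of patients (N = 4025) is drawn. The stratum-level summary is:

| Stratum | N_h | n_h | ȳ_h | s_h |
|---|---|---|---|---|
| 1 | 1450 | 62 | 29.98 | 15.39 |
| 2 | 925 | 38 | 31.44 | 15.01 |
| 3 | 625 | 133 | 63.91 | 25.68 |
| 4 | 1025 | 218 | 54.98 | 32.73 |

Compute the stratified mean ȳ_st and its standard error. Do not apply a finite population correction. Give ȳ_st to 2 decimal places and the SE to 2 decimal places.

ȳ_st = Σ W_h ȳ_h = (1450·29.98 + 925·31.44 + 625·63.91 + 1025·54.98)/4025 = 41.95062
V̂(ȳ_st) = Σ W_h² s_h²/n_h, with W_h = N_h/N and N = 4025:
  stratum 1: (1450/4025)²·15.39²/62 = 0.495781
  stratum 2: (925/4025)²·15.01²/38 = 0.313133
  stratum 3: (625/4025)²·25.68²/133 = 0.119555
  stratum 4: (1025/4025)²·32.73²/218 = 0.318678
V̂(ȳ_st) = 1.24715
SE(ȳ_st) = √1.24715 = 1.11676

ȳ_st ≈ 41.95, SE ≈ 1.12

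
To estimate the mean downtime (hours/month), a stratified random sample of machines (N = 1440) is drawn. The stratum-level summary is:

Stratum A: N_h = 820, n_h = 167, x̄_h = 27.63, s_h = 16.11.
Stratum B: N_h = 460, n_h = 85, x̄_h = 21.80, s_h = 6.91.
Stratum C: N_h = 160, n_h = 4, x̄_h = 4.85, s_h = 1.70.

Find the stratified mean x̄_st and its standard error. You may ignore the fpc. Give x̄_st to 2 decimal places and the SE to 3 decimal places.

x̄_st = Σ W_h x̄_h = (820·27.63 + 460·21.80 + 160·4.85)/1440 = 23.23653
V̂(x̄_st) = Σ W_h² s_h²/n_h, with W_h = N_h/N and N = 1440:
  stratum A: (820/1440)²·16.11²/167 = 0.503938
  stratum B: (460/1440)²·6.91²/85 = 0.0573229
  stratum C: (160/1440)²·1.70²/4 = 0.00891975
V̂(x̄_st) = 0.570181
SE(x̄_st) = √0.570181 = 0.755103

x̄_st ≈ 23.24, SE ≈ 0.755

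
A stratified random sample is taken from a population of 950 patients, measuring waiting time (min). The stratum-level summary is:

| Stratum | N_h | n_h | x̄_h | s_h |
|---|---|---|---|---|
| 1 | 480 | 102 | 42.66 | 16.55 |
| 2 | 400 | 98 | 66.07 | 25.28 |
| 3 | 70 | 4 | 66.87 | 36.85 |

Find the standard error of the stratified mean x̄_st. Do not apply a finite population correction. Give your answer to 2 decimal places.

V̂(x̄_st) = Σ W_h² s_h²/n_h, with W_h = N_h/N and N = 950:
  stratum 1: (480/950)²·16.55²/102 = 0.685537
  stratum 2: (400/950)²·25.28²/98 = 1.15611
  stratum 3: (70/950)²·36.85²/4 = 1.84316
V̂(x̄_st) = 3.68482
SE(x̄_st) = √3.68482 = 1.91959

SE(x̄_st) ≈ 1.92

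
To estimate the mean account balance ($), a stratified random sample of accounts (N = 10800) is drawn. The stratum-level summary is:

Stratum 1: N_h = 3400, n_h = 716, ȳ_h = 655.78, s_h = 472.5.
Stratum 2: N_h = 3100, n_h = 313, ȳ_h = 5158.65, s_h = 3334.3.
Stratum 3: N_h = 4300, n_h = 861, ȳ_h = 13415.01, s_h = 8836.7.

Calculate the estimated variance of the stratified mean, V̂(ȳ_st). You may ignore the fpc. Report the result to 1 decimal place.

V̂(ȳ_st) ≈ 17334.3

V̂(ȳ_st) = Σ W_h² s_h²/n_h, with W_h = N_h/N and N = 10800:
  stratum 1: (3400/10800)²·472.5²/716 = 30.903
  stratum 2: (3100/10800)²·3334.3²/313 = 2926.45
  stratum 3: (4300/10800)²·8836.7²/861 = 14376.9
V̂(ȳ_st) = 17334.3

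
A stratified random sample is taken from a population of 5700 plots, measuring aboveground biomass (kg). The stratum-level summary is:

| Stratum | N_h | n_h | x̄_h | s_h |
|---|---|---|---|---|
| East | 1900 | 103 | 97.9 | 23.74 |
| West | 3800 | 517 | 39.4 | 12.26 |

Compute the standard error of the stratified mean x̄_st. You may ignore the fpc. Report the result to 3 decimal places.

V̂(x̄_st) = Σ W_h² s_h²/n_h, with W_h = N_h/N and N = 5700:
  stratum East: (1900/5700)²·23.74²/103 = 0.607969
  stratum West: (3800/5700)²·12.26²/517 = 0.129213
V̂(x̄_st) = 0.737183
SE(x̄_st) = √0.737183 = 0.858594

SE(x̄_st) ≈ 0.859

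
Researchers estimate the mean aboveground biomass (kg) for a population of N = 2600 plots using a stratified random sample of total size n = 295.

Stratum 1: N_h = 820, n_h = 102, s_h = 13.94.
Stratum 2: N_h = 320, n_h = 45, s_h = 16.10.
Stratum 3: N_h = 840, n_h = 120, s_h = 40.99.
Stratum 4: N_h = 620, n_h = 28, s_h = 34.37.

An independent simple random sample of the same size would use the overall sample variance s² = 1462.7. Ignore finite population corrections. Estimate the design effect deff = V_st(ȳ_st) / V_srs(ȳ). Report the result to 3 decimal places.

deff ≈ 0.834

V̂(ȳ_st) = Σ W_h² s_h²/n_h, with W_h = N_h/N and N = 2600:
  stratum 1: (820/2600)²·13.94²/102 = 0.189499
  stratum 2: (320/2600)²·16.10²/45 = 0.0872554
  stratum 3: (840/2600)²·40.99²/120 = 1.46146
  stratum 4: (620/2600)²·34.37²/28 = 2.39904
V_st = 4.13725
V_srs = s²/n = 1462.7/295 = 4.95831
deff = V_st / V_srs = 4.13725/4.95831 = 0.8344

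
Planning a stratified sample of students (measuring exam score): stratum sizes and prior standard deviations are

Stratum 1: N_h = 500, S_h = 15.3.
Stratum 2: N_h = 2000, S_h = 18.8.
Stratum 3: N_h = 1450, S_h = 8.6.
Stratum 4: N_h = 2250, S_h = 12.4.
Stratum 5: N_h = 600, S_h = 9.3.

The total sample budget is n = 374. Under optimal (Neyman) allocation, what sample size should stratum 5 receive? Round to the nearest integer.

23

Neyman allocation: n_h = n · N_h S_h / Σ N_i S_i, with n = 374.
  stratum 1: N_h·S_h = 500·15.3 = 7650.00
  stratum 2: N_h·S_h = 2000·18.8 = 37600.00
  stratum 3: N_h·S_h = 1450·8.6 = 12470.00
  stratum 4: N_h·S_h = 2250·12.4 = 27900.00
  stratum 5: N_h·S_h = 600·9.3 = 5580.00
Σ N_h S_h = 91200.00
n for stratum 5 = 374·5580.00/91200.00 = 22.883 → 23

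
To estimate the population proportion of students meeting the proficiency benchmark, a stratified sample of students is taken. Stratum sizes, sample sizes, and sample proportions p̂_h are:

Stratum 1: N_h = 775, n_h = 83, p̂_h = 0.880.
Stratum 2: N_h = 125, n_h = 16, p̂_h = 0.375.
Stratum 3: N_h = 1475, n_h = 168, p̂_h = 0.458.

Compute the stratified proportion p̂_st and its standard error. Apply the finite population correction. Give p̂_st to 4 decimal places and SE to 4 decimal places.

N = 2375; stratum weights W_h = N_h/N.
p̂_st = Σ W_h p̂_h = (775·0.880 + 125·0.375 + 1475·0.458)/2375 = 0.59134
V̂(p̂_st) = Σ W_h² (1 − n_h/N_h) p̂_h(1−p̂_h)/(n_h−1):
  stratum 1: (775/2375)²·(1 − 83/775)·0.880·0.120/82 = 0.000122442
  stratum 2: (125/2375)²·(1 − 16/125)·0.375·0.625/15 = 3.77424e-05
  stratum 3: (1475/2375)²·(1 − 168/1475)·0.458·0.542/167 = 0.000508029
V̂(p̂_st) = 0.000668214; SE = √V̂ = 0.0258498

p̂_st ≈ 0.5913, SE ≈ 0.0258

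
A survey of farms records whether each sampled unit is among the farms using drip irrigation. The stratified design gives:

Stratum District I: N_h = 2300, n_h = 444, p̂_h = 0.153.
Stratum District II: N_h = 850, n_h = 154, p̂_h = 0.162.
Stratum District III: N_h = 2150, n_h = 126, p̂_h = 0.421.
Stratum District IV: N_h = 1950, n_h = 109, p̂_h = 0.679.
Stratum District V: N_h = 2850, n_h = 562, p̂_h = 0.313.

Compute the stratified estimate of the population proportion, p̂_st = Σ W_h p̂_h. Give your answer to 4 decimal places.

p̂_st ≈ 0.3575

N = 10100; stratum weights W_h = N_h/N.
p̂_st = Σ W_h p̂_h = (2300·0.153 + 850·0.162 + 2150·0.421 + 1950·0.679 + 2850·0.313)/10100 = 0.35751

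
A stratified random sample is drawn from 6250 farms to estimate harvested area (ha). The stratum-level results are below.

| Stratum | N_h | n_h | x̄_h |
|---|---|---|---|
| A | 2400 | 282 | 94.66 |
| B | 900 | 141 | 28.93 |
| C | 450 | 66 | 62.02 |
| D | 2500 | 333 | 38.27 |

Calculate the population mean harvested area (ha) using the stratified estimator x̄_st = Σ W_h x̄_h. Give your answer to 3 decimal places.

x̄_st ≈ 60.289

N = Σ N_h = 6250. Stratum weights W_h = N_h/N.
x̄_st = (2400·94.66 + 900·28.93 + 450·62.02 + 2500·38.27) / 6250 = 60.28880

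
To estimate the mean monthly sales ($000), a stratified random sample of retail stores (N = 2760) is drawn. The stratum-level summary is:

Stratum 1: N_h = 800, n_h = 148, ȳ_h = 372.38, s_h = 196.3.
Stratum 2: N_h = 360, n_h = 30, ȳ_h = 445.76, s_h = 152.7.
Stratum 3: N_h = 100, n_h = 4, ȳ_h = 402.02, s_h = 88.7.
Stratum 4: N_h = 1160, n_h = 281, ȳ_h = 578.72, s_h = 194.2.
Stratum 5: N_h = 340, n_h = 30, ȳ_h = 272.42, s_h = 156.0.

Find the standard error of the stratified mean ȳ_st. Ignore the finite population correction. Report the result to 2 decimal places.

SE(ȳ_st) ≈ 8.58

V̂(ȳ_st) = Σ W_h² s_h²/n_h, with W_h = N_h/N and N = 2760:
  stratum 1: (800/2760)²·196.3²/148 = 21.8746
  stratum 2: (360/2760)²·152.7²/30 = 13.2234
  stratum 3: (100/2760)²·88.7²/4 = 2.58208
  stratum 4: (1160/2760)²·194.2²/281 = 23.7077
  stratum 5: (340/2760)²·156.0²/30 = 12.3103
V̂(ȳ_st) = 73.6981
SE(ȳ_st) = √73.6981 = 8.58476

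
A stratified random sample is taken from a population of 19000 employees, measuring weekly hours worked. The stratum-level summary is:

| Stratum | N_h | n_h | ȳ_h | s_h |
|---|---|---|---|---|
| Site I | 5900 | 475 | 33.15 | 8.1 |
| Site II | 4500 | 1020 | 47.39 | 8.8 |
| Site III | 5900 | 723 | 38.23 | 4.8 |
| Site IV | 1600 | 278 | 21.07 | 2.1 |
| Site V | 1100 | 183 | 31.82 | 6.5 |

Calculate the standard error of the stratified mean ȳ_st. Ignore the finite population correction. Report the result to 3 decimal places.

V̂(ȳ_st) = Σ W_h² s_h²/n_h, with W_h = N_h/N and N = 19000:
  stratum Site I: (5900/19000)²·8.1²/475 = 0.0133191
  stratum Site II: (4500/19000)²·8.8²/1020 = 0.00425876
  stratum Site III: (5900/19000)²·4.8²/723 = 0.00307285
  stratum Site IV: (1600/19000)²·2.1²/278 = 0.000112493
  stratum Site V: (1100/19000)²·6.5²/183 = 0.000773845
V̂(ȳ_st) = 0.021537
SE(ȳ_st) = √0.021537 = 0.146755

SE(ȳ_st) ≈ 0.147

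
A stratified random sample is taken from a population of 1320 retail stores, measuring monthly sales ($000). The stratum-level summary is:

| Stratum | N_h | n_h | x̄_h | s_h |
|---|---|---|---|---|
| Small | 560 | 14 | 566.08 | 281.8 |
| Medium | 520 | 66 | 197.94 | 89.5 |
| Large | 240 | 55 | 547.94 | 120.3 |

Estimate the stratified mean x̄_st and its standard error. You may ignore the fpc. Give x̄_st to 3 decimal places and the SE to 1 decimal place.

x̄_st ≈ 417.757, SE ≈ 32.4

x̄_st = Σ W_h x̄_h = (560·566.08 + 520·197.94 + 240·547.94)/1320 = 417.75697
V̂(x̄_st) = Σ W_h² s_h²/n_h, with W_h = N_h/N and N = 1320:
  stratum Small: (560/1320)²·281.8²/14 = 1020.9
  stratum Medium: (520/1320)²·89.5²/66 = 18.8348
  stratum Large: (240/1320)²·120.3²/55 = 8.69848
V̂(x̄_st) = 1048.43
SE(x̄_st) = √1048.43 = 32.3795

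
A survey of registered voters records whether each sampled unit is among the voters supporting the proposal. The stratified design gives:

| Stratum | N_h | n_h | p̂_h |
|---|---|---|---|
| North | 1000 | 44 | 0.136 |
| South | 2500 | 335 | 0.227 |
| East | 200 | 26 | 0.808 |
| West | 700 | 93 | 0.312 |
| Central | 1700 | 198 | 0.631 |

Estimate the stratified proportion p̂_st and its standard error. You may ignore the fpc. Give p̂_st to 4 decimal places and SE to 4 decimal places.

N = 6100; stratum weights W_h = N_h/N.
p̂_st = Σ W_h p̂_h = (1000·0.136 + 2500·0.227 + 200·0.808 + 700·0.312 + 1700·0.631)/6100 = 0.35348
V̂(p̂_st) = Σ W_h² p̂_h(1−p̂_h)/(n_h−1):
  stratum North: (1000/6100)²·0.136·0.864/43 = 7.34386e-05
  stratum South: (2500/6100)²·0.227·0.773/334 = 8.82428e-05
  stratum East: (200/6100)²·0.808·0.192/25 = 6.67072e-06
  stratum West: (700/6100)²·0.312·0.688/92 = 3.0725e-05
  stratum Central: (1700/6100)²·0.631·0.369/197 = 9.17968e-05
V̂(p̂_st) = 0.000290874; SE = √V̂ = 0.017055

p̂_st ≈ 0.3535, SE ≈ 0.0171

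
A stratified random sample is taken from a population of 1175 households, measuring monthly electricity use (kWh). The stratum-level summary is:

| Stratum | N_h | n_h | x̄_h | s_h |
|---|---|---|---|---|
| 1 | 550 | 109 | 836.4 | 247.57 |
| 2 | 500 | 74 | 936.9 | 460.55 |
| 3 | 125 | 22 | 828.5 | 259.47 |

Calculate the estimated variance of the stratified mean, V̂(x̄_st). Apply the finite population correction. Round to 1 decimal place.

V̂(x̄_st) ≈ 569.5

V̂(x̄_st) = Σ W_h² (1 − n_h/N_h) s_h²/n_h, with W_h = N_h/N and N = 1175:
  stratum 1: (550/1175)²·(1 − 109/550)·247.57²/109 = 98.7859
  stratum 2: (500/1175)²·(1 − 74/500)·460.55²/74 = 442.207
  stratum 3: (125/1175)²·(1 − 22/125)·259.47²/22 = 28.538
V̂(x̄_st) = 569.531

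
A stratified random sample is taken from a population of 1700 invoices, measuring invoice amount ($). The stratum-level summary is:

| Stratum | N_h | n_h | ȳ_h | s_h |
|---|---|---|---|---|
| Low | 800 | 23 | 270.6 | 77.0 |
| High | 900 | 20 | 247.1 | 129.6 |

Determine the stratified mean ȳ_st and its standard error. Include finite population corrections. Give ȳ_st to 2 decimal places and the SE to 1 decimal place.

ȳ_st = Σ W_h ȳ_h = (800·270.6 + 900·247.1)/1700 = 258.15882
V̂(ȳ_st) = Σ W_h² (1 − n_h/N_h) s_h²/n_h, with W_h = N_h/N and N = 1700:
  stratum Low: (800/1700)²·(1 − 23/800)·77.0²/23 = 55.4456
  stratum High: (900/1700)²·(1 − 20/900)·129.6²/20 = 230.148
V̂(ȳ_st) = 285.594
SE(ȳ_st) = √285.594 = 16.8995

ȳ_st ≈ 258.16, SE ≈ 16.9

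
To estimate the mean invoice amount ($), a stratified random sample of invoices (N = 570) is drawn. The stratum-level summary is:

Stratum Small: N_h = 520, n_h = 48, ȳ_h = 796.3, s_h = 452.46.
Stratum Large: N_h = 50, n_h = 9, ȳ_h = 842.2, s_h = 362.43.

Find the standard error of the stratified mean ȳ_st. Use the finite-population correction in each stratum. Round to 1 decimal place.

SE(ȳ_st) ≈ 57.6

V̂(ȳ_st) = Σ W_h² (1 − n_h/N_h) s_h²/n_h, with W_h = N_h/N and N = 570:
  stratum Small: (520/570)²·(1 − 48/520)·452.46²/48 = 3221.92
  stratum Large: (50/570)²·(1 − 9/50)·362.43²/9 = 92.0895
V̂(ȳ_st) = 3314.01
SE(ȳ_st) = √3314.01 = 57.5674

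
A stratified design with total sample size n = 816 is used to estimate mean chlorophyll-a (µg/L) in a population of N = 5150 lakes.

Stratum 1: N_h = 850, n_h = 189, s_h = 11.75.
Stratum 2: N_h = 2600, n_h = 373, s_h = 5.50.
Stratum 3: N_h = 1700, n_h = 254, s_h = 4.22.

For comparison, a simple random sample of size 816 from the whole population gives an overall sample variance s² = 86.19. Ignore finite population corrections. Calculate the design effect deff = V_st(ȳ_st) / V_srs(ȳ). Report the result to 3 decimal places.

deff ≈ 0.456

V̂(ȳ_st) = Σ W_h² s_h²/n_h, with W_h = N_h/N and N = 5150:
  stratum 1: (850/5150)²·11.75²/189 = 0.0198993
  stratum 2: (2600/5150)²·5.50²/373 = 0.0206704
  stratum 3: (1700/5150)²·4.22²/254 = 0.00763967
V_st = 0.0482093
V_srs = s²/n = 86.19/816 = 0.105625
deff = V_st / V_srs = 0.0482093/0.105625 = 0.4564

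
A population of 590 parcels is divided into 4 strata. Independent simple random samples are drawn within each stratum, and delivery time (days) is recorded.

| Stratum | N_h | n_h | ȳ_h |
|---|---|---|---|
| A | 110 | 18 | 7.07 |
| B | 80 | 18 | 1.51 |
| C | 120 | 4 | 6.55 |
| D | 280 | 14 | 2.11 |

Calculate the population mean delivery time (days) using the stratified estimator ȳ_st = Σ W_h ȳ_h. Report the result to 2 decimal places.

N = Σ N_h = 590. Stratum weights W_h = N_h/N.
ȳ_st = (110·7.07 + 80·1.51 + 120·6.55 + 280·2.11) / 590 = 3.8564

ȳ_st ≈ 3.86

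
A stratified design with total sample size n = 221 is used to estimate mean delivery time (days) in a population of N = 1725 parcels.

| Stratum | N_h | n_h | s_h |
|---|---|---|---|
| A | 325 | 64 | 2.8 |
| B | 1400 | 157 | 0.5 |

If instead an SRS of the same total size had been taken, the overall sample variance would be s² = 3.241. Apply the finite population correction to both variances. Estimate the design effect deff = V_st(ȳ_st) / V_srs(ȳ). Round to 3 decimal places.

V̂(ȳ_st) = Σ W_h² (1 − n_h/N_h) s_h²/n_h, with W_h = N_h/N and N = 1725:
  stratum A: (325/1725)²·(1 − 64/325)·2.8²/64 = 0.00349206
  stratum B: (1400/1725)²·(1 − 157/1400)·0.5²/157 = 0.000931239
V_st = 0.0044233
V_srs = (1 − 221/1725)·3.241/221 = 0.0127863
deff = V_st / V_srs = 0.0044233/0.0127863 = 0.3459

deff ≈ 0.346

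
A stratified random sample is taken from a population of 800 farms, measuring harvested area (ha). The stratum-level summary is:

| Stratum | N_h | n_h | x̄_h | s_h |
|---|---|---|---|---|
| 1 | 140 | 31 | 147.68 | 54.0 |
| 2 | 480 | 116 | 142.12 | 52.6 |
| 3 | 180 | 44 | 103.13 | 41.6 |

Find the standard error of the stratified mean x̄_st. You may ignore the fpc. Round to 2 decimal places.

SE(x̄_st) ≈ 3.67

V̂(x̄_st) = Σ W_h² s_h²/n_h, with W_h = N_h/N and N = 800:
  stratum 1: (140/800)²·54.0²/31 = 2.88073
  stratum 2: (480/800)²·52.6²/116 = 8.5865
  stratum 3: (180/800)²·41.6²/44 = 1.99113
V̂(x̄_st) = 13.4583
SE(x̄_st) = √13.4583 = 3.66856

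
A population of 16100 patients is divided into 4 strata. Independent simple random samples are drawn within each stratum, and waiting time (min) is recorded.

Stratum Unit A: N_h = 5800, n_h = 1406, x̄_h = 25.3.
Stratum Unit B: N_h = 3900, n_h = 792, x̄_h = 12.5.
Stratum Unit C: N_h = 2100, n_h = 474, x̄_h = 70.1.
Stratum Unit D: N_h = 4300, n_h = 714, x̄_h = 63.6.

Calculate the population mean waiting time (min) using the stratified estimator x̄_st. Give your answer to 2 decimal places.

x̄_st ≈ 38.27

N = Σ N_h = 16100. Stratum weights W_h = N_h/N.
x̄_st = (5800·25.3 + 3900·12.5 + 2100·70.1 + 4300·63.6) / 16100 = 38.2720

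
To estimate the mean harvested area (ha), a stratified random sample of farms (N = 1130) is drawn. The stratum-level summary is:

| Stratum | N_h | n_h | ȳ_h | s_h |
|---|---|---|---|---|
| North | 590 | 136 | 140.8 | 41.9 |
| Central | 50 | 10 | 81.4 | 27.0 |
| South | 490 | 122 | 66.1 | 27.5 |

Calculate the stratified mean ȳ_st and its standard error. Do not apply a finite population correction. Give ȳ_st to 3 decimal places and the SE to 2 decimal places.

ȳ_st ≈ 105.780, SE ≈ 2.20

ȳ_st = Σ W_h ȳ_h = (590·140.8 + 50·81.4 + 490·66.1)/1130 = 105.77965
V̂(ȳ_st) = Σ W_h² s_h²/n_h, with W_h = N_h/N and N = 1130:
  stratum North: (590/1130)²·41.9²/136 = 3.51914
  stratum Central: (50/1130)²·27.0²/10 = 0.142728
  stratum South: (490/1130)²·27.5²/122 = 1.16558
V̂(ȳ_st) = 4.82744
SE(ȳ_st) = √4.82744 = 2.19714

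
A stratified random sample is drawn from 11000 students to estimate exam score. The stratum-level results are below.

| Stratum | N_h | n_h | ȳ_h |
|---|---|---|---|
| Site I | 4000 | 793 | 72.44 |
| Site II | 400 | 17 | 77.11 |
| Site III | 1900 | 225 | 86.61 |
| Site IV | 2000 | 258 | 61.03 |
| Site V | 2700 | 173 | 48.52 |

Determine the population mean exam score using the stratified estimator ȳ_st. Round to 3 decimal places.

ȳ_st ≈ 67.112

N = Σ N_h = 11000. Stratum weights W_h = N_h/N.
ȳ_st = (4000·72.44 + 400·77.11 + 1900·86.61 + 2000·61.03 + 2700·48.52) / 11000 = 67.11155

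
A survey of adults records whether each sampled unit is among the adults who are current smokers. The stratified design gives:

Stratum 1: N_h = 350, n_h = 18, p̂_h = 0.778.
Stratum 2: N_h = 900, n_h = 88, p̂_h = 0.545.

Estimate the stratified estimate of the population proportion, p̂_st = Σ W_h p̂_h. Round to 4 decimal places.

N = 1250; stratum weights W_h = N_h/N.
p̂_st = Σ W_h p̂_h = (350·0.778 + 900·0.545)/1250 = 0.61024

p̂_st ≈ 0.6102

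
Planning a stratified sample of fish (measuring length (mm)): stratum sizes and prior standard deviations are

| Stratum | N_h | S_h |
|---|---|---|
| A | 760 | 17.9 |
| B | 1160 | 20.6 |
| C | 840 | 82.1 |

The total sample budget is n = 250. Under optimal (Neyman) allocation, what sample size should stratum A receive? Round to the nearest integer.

32

Neyman allocation: n_h = n · N_h S_h / Σ N_i S_i, with n = 250.
  stratum A: N_h·S_h = 760·17.9 = 13604.00
  stratum B: N_h·S_h = 1160·20.6 = 23896.00
  stratum C: N_h·S_h = 840·82.1 = 68964.00
Σ N_h S_h = 106464.00
n for stratum A = 250·13604.00/106464.00 = 31.945 → 32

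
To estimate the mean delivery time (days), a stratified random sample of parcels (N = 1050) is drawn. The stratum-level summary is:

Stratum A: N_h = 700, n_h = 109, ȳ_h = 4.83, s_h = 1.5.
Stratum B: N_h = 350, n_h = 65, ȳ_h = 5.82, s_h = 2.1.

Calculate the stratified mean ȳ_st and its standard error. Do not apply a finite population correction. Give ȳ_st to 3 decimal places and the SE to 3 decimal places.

ȳ_st ≈ 5.160, SE ≈ 0.129

ȳ_st = Σ W_h ȳ_h = (700·4.83 + 350·5.82)/1050 = 5.16000
V̂(ȳ_st) = Σ W_h² s_h²/n_h, with W_h = N_h/N and N = 1050:
  stratum A: (700/1050)²·1.5²/109 = 0.00917431
  stratum B: (350/1050)²·2.1²/65 = 0.00753846
V̂(ȳ_st) = 0.0167128
SE(ȳ_st) = √0.0167128 = 0.129278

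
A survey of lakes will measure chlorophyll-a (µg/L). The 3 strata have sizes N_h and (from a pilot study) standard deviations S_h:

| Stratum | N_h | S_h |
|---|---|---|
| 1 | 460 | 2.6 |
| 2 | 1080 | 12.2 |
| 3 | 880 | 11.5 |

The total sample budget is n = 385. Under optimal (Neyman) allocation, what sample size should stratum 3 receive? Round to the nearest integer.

159

Neyman allocation: n_h = n · N_h S_h / Σ N_i S_i, with n = 385.
  stratum 1: N_h·S_h = 460·2.6 = 1196.00
  stratum 2: N_h·S_h = 1080·12.2 = 13176.00
  stratum 3: N_h·S_h = 880·11.5 = 10120.00
Σ N_h S_h = 24492.00
n for stratum 3 = 385·10120.00/24492.00 = 159.081 → 159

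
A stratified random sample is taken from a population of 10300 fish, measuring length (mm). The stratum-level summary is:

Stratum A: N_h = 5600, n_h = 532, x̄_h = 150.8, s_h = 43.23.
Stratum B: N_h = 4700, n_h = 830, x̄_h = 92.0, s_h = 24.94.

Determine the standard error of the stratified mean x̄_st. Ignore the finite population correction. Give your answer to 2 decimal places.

V̂(x̄_st) = Σ W_h² s_h²/n_h, with W_h = N_h/N and N = 10300:
  stratum A: (5600/10300)²·43.23²/532 = 1.03839
  stratum B: (4700/10300)²·24.94²/830 = 0.15604
V̂(x̄_st) = 1.19443
SE(x̄_st) = √1.19443 = 1.0929

SE(x̄_st) ≈ 1.09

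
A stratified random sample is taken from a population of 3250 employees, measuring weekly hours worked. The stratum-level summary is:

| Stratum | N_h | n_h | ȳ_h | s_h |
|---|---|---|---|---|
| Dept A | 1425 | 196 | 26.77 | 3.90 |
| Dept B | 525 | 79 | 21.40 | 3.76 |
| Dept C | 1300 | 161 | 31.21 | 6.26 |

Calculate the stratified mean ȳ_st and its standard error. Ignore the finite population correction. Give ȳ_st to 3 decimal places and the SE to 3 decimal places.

ȳ_st = Σ W_h ȳ_h = (1425·26.77 + 525·21.40 + 1300·31.21)/3250 = 27.67854
V̂(ȳ_st) = Σ W_h² s_h²/n_h, with W_h = N_h/N and N = 3250:
  stratum Dept A: (1425/3250)²·3.90²/196 = 0.0149189
  stratum Dept B: (525/3250)²·3.76²/79 = 0.00466982
  stratum Dept C: (1300/3250)²·6.26²/161 = 0.0389442
V̂(ȳ_st) = 0.0585329
SE(ȳ_st) = √0.0585329 = 0.241936

ȳ_st ≈ 27.679, SE ≈ 0.242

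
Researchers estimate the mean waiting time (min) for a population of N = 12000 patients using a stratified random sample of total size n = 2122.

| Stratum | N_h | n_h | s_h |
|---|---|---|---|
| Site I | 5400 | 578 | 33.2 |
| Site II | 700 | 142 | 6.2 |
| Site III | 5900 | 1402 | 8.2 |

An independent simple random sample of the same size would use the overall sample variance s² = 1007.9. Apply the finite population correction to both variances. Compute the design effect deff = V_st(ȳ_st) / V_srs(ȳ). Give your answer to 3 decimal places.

deff ≈ 0.906

V̂(ȳ_st) = Σ W_h² (1 − n_h/N_h) s_h²/n_h, with W_h = N_h/N and N = 12000:
  stratum Site I: (5400/12000)²·(1 − 578/5400)·33.2²/578 = 0.344831
  stratum Site II: (700/12000)²·(1 − 142/700)·6.2²/142 = 0.000734285
  stratum Site III: (5900/12000)²·(1 − 1402/5900)·8.2²/1402 = 0.00883871
V_st = 0.354404
V_srs = (1 − 2122/12000)·1007.9/2122 = 0.390985
deff = V_st / V_srs = 0.354404/0.390985 = 0.9064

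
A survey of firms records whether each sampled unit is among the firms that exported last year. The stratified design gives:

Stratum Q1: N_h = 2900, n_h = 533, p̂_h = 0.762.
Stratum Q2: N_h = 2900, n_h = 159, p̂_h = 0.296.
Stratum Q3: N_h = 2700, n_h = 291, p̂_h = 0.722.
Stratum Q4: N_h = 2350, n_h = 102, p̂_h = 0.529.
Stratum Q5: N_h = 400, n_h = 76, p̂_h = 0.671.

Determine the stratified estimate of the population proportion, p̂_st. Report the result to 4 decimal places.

p̂_st ≈ 0.5804

N = 11250; stratum weights W_h = N_h/N.
p̂_st = Σ W_h p̂_h = (2900·0.762 + 2900·0.296 + 2700·0.722 + 2350·0.529 + 400·0.671)/11250 = 0.58037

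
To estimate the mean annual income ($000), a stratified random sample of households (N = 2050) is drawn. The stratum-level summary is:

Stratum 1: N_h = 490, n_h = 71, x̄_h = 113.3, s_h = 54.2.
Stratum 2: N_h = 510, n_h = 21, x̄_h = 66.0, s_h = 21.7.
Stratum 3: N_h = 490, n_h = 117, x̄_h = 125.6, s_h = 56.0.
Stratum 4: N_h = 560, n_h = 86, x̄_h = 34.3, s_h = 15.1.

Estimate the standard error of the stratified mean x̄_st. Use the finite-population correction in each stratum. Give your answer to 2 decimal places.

V̂(x̄_st) = Σ W_h² (1 − n_h/N_h) s_h²/n_h, with W_h = N_h/N and N = 2050:
  stratum 1: (490/2050)²·(1 − 71/490)·54.2²/71 = 2.02136
  stratum 2: (510/2050)²·(1 − 21/510)·21.7²/21 = 1.33067
  stratum 3: (490/2050)²·(1 − 117/490)·56.0²/117 = 1.1657
  stratum 4: (560/2050)²·(1 − 86/560)·15.1²/86 = 0.167461
V̂(x̄_st) = 4.68519
SE(x̄_st) = √4.68519 = 2.16453

SE(x̄_st) ≈ 2.16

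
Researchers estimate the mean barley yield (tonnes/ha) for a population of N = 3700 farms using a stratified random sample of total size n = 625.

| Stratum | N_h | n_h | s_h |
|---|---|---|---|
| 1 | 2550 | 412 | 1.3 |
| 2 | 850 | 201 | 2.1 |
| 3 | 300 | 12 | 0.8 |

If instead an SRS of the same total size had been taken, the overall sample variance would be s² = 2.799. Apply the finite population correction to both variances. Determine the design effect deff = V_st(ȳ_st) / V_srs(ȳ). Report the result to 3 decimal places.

deff ≈ 0.767

V̂(ȳ_st) = Σ W_h² (1 − n_h/N_h) s_h²/n_h, with W_h = N_h/N and N = 3700:
  stratum 1: (2550/3700)²·(1 − 412/2550)·1.3²/412 = 0.00163356
  stratum 2: (850/3700)²·(1 − 201/850)·2.1²/201 = 0.000884103
  stratum 3: (300/3700)²·(1 − 12/300)·0.8²/12 = 0.000336596
V_st = 0.00285425
V_srs = (1 − 625/3700)·2.799/625 = 0.00372191
deff = V_st / V_srs = 0.00285425/0.00372191 = 0.7669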